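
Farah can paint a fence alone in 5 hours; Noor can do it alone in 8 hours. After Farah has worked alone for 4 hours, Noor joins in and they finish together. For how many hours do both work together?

8/13 hours

In 4 hours Farah does 4/5 of the job, leaving 1/5.
Farah and Noor together work at 13/40 per hour, so finishing takes 1/5 ÷ 13/40 = 8/13 hours.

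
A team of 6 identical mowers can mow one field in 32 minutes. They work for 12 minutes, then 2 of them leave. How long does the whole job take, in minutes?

One mower does 1/192 of the job per minute.
After 12 minutes with 6 mowers, 3/8 is done (5/8 left).
With 4 mowers the rate is 4/192 = 1/48, so the rest takes 5/8 ÷ 1/48 = 30 minutes.
Total = 12 + 30 = 42 minutes.

42 minutes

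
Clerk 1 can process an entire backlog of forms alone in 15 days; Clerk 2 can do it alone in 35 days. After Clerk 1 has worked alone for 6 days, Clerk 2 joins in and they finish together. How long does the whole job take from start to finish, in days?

123/10 days

In 6 days Clerk 1 does 6/15 = 2/5 of the job, leaving 3/5.
Clerk 1 and Clerk 2 together work at 2/21 per day, so finishing takes 3/5 ÷ 2/21 = 63/10 days.
Total time = 6 + 63/10 = 123/10 days.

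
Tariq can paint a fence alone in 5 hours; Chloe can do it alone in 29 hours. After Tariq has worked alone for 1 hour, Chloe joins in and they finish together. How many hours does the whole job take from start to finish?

75/17 hours

In 1 hour Tariq does 1/5 of the job, leaving 4/5.
Tariq and Chloe together work at 34/145 per hour, so finishing takes 4/5 ÷ 34/145 = 58/17 hours.
Total time = 1 + 58/17 = 75/17 hours.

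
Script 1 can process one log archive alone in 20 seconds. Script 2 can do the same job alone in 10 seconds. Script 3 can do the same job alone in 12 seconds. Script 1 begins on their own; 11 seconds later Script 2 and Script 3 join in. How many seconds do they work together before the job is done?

27/14 seconds

In the first 11 seconds Script 1 alone does 11/20 of the job, leaving 9/20.
Once everyone is working, combined rate: 1/20 + 1/10 + 1/12 = (3 + 6 + 5)/60 = 14/60 = 7/30 per second.
Remaining 9/20 at 7/30 per second takes 27/14 seconds.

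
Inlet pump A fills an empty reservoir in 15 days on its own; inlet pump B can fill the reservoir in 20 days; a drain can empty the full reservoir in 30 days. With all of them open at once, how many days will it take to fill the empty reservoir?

12 days

Net rate = 1/15 + 1/20 − 1/30 = (4 + 3 − 2)/60 = 5/60 = 1/12 per day.
Filling time = 1 ÷ (1/12) = 12 days.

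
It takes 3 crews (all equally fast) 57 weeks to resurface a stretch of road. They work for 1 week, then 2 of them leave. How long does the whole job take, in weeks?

169 weeks

One crew does 1/171 of the job per week.
After 1 week with 3 crews, 1/57 is done (56/57 left).
With 1 crew the rate is 1/171, so the rest takes 56/57 ÷ 1/171 = 168 weeks.
Total = 1 + 168 = 169 weeks.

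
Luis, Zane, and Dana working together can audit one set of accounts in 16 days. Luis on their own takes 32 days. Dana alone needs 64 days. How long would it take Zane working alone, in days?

Combined rate is 1/16 per day.
Known contribution: 1/32 + 1/64 = (2 + 1)/64 = 3/64 per day.
So Zane's rate is 1/16 − 3/64 = 1/64, meaning 64 days alone.

64 days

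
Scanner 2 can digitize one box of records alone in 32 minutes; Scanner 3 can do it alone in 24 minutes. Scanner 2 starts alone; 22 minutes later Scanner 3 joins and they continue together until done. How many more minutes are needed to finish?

In 22 minutes Scanner 2 does 22/32 = 11/16 of the job, leaving 5/16.
Scanner 2 and Scanner 3 together work at 7/96 per minute, so finishing takes 5/16 ÷ 7/96 = 30/7 minutes.

30/7 minutes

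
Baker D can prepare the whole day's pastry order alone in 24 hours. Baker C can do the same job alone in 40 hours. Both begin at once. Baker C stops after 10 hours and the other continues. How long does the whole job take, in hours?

In the first 10 hours the combined rate is 1/15, so 2/3 of the job is done, leaving 1/3.
After baker C leaves the rate is 1/24 per hour; the remaining 1/3 takes 8 hours.
Total = 10 + 8 = 18 hours.

18 hours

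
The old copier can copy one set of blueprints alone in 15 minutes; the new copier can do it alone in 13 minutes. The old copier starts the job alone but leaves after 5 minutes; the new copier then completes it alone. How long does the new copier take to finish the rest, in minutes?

In 5 minutes the old copier does 5/15 = 1/3 of the job, leaving 2/3.
The new copier works at 1/13 per minute, so finishing takes 2/3 ÷ 1/13 = 26/3 minutes.

26/3 minutes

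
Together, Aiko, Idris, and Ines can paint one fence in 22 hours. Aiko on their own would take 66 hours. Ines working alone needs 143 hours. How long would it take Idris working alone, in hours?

429/10 hours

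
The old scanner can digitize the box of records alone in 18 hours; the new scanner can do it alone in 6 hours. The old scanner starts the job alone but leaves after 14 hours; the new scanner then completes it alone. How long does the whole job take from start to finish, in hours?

46/3 hours

In 14 hours the old scanner does 14/18 = 7/9 of the job, leaving 2/9.
The new scanner works at 1/6 per hour, so finishing takes 2/9 ÷ 1/6 = 4/3 hours.
Total time = 14 + 4/3 = 46/3 hours.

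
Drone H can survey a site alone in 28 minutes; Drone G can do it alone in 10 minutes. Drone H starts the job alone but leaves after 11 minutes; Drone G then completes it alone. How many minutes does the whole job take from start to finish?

In 11 minutes Drone H does 11/28 of the job, leaving 17/28.
Drone G works at 1/10 per minute, so finishing takes 17/28 ÷ 1/10 = 85/14 minutes.
Total time = 11 + 85/14 = 239/14 minutes.

239/14 minutes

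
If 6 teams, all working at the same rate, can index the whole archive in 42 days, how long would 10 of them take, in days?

Total work is 6·42 = 252 team-days.
With 10 teams: 252/10 = 126/5 days.

126/5 days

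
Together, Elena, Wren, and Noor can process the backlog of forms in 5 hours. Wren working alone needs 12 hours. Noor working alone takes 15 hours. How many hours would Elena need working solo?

20 hours

Combined rate is 1/5 per hour.
Known contribution: 1/12 + 1/15 = (5 + 4)/60 = 9/60 = 3/20 per hour.
So Elena's rate is 1/5 − 3/20 = 1/20, meaning 20 hours alone.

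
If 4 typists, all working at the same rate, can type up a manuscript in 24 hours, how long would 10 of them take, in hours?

48/5 hours

Total work is 4·24 = 96 typist-hours.
With 10 typists: 96/10 = 48/5 hours.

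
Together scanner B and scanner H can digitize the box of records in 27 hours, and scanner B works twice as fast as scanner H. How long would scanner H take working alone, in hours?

81 hours

Let scanner H's rate be r; then scanner B's rate is 2r, so together (2 + 1)r = 3r = 1/27.
Thus r = 1/81 per hour.
Scanner H alone: 81 hours; scanner B alone: 81/2 hours.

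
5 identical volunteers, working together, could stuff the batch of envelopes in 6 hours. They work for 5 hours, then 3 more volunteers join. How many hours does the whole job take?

45/8 hours

One volunteer does 1/30 of the job per hour.
After 5 hours with 5 volunteers, 5/6 is done (1/6 left).
With 8 volunteers the rate is 8/30 = 4/15, so the rest takes 1/6 ÷ 4/15 = 5/8 hours.
Total = 5 + 5/8 = 45/8 hours.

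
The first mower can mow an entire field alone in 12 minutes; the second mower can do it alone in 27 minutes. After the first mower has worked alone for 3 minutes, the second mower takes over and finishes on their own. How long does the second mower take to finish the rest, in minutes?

In 3 minutes the first mower does 3/12 = 1/4 of the job, leaving 3/4.
The second mower works at 1/27 per minute, so finishing takes 3/4 ÷ 1/27 = 81/4 minutes.

81/4 minutes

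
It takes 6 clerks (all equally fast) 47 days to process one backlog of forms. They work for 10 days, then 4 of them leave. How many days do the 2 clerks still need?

One clerk does 1/282 of the job per day.
After 10 days with 6 clerks, 10/47 is done (37/47 left).
With 2 clerks the rate is 2/282 = 1/141, so the rest takes 37/47 ÷ 1/141 = 111 days.

111 days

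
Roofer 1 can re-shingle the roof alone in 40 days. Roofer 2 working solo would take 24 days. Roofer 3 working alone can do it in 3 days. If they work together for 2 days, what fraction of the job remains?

Combined rate: 1/40 + 1/24 + 1/3 = (3 + 5 + 40)/120 = 48/120 = 2/5 per day.
In 2 days they complete 2·2/5 = 4/5 of the job.
So 1/5 remains.

1/5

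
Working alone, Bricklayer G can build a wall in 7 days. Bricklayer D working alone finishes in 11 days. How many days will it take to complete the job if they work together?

Combined rate: 1/7 + 1/11 = (11 + 7)/77 = 18/77 per day.
Time = 1 ÷ (18/77) = 77/18 days.

77/18 days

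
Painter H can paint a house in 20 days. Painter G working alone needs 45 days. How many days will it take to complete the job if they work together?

Combined rate: 1/20 + 1/45 = (9 + 4)/180 = 13/180 per day.
Time = 1 ÷ (13/180) = 180/13 days.

180/13 days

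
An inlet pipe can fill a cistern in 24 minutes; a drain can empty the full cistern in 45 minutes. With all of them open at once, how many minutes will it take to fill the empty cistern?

360/7 minutes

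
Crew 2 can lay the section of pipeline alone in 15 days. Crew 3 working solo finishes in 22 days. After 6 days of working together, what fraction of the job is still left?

18/55

Combined rate: 1/15 + 1/22 = (22 + 15)/330 = 37/330 per day.
In 6 days they complete 6·37/330 = 37/55 of the job.
So 18/55 remains.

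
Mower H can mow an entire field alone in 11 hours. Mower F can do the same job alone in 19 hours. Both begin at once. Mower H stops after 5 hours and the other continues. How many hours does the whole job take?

114/11 hours

In the first 5 hours the combined rate is 30/209, so 150/209 of the job is done, leaving 59/209.
After Mower H leaves the rate is 1/19 per hour; the remaining 59/209 takes 59/11 hours.
Total = 5 + 59/11 = 114/11 hours.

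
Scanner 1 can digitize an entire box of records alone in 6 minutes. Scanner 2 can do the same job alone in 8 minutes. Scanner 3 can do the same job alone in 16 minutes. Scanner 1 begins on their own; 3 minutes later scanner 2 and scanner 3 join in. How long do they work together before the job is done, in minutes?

In the first 3 minutes scanner 1 alone does 3/6 = 1/2 of the job, leaving 1/2.
Once everyone is working, combined rate: 1/6 + 1/8 + 1/16 = (8 + 6 + 3)/48 = 17/48 per minute.
Remaining 1/2 at 17/48 per minute takes 24/17 minutes.

24/17 minutes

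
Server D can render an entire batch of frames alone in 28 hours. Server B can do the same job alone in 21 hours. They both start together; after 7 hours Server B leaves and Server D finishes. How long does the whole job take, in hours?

In the first 7 hours the combined rate is 1/12, so 7/12 of the job is done, leaving 5/12.
After Server B leaves the rate is 1/28 per hour; the remaining 5/12 takes 35/3 hours.
Total = 7 + 35/3 = 56/3 hours.

56/3 hours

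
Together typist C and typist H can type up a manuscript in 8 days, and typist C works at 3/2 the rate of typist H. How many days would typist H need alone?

Let typist H's rate be r; then typist C's rate is (3/2)r, so together (3/2 + 1)r = (5/2)r = 1/8.
Thus r = 1/20 per day.
Typist H alone: 20 days; typist C alone: 40/3 days.

20 days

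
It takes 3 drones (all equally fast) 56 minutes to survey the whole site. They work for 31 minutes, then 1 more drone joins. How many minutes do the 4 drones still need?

75/4 minutes

One drone does 1/168 of the job per minute.
After 31 minutes with 3 drones, 31/56 is done (25/56 left).
With 4 drones the rate is 4/168 = 1/42, so the rest takes 25/56 ÷ 1/42 = 75/4 minutes.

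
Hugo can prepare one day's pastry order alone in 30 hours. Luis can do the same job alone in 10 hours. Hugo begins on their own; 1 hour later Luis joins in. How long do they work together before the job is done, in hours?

In the first 1 hour Hugo alone does 1/30 of the job, leaving 29/30.
Once everyone is working, combined rate: 1/30 + 1/10 = (1 + 3)/30 = 4/30 = 2/15 per hour.
Remaining 29/30 at 2/15 per hour takes 29/4 hours.

29/4 hours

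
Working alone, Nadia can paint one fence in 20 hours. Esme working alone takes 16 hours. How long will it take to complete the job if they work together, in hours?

80/9 hours

With two workers the combined time is the product over the sum: 20·16/(20+16) = 320/36 = 80/9 hours.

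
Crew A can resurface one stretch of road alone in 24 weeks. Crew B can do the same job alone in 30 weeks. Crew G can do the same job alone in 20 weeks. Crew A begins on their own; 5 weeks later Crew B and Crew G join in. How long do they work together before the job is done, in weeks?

In the first 5 weeks Crew A alone does 5/24 of the job, leaving 19/24.
Once everyone is working, combined rate: 1/24 + 1/30 + 1/20 = (5 + 4 + 6)/120 = 15/120 = 1/8 per week.
Remaining 19/24 at 1/8 per week takes 19/3 weeks.

19/3 weeks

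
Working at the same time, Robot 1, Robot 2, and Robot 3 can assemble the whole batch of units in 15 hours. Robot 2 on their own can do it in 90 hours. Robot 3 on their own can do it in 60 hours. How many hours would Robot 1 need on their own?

180/7 hours

Combined rate is 1/15 per hour.
Known contribution: 1/90 + 1/60 = (2 + 3)/180 = 5/180 = 1/36 per hour.
So Robot 1's rate is 1/15 − 1/36 = 7/180, meaning 180/7 hours alone.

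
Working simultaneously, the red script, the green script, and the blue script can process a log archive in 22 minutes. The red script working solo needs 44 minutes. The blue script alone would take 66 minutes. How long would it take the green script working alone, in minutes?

132 minutes

Combined rate is 1/22 per minute.
Known contribution: 1/44 + 1/66 = (3 + 2)/132 = 5/132 per minute.
So the green script's rate is 1/22 − 5/132 = 1/132, meaning 132 minutes alone.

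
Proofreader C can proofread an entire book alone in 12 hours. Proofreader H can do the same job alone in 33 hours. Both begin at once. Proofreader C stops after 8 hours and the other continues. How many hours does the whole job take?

In the first 8 hours the combined rate is 5/44, so 10/11 of the job is done, leaving 1/11.
After proofreader C leaves the rate is 1/33 per hour; the remaining 1/11 takes 3 hours.
Total = 8 + 3 = 11 hours.

11 hours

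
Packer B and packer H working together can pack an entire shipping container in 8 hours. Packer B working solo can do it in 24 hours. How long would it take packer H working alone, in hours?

Combined rate is 1/8 per hour.
Known contribution: 1/24 per hour.
So packer H's rate is 1/8 − 1/24 = 1/12, meaning 12 hours alone.

12 hours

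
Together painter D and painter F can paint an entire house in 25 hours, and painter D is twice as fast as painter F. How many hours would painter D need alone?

Let painter F's rate be r; then painter D's rate is 2r, so together (2 + 1)r = 3r = 1/25.
Thus r = 1/75 per hour.
Painter F alone: 75 hours; painter D alone: 75/2 hours.

75/2 hours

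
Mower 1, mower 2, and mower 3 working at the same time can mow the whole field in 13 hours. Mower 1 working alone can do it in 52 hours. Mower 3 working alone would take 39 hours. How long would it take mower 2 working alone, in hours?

Combined rate is 1/13 per hour.
Known contribution: 1/52 + 1/39 = (3 + 4)/156 = 7/156 per hour.
So mower 2's rate is 1/13 − 7/156 = 5/156, meaning 156/5 hours alone.

156/5 hours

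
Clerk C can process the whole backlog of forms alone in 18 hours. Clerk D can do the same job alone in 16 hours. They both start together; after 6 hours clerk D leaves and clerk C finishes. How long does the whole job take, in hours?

45/4 hours

In the first 6 hours the combined rate is 17/144, so 17/24 of the job is done, leaving 7/24.
After clerk D leaves the rate is 1/18 per hour; the remaining 7/24 takes 21/4 hours.
Total = 6 + 21/4 = 45/4 hours.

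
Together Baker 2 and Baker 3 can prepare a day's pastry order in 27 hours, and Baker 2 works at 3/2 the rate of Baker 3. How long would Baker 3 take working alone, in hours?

135/2 hours

Let Baker 3's rate be r; then Baker 2's rate is (3/2)r, so together (3/2 + 1)r = (5/2)r = 1/27.
Thus r = 2/135 per hour.
Baker 3 alone: 135/2 hours; Baker 2 alone: 45 hours.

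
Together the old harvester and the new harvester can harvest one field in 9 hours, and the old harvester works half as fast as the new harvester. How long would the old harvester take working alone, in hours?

27 hours

Let the new harvester's rate be r; then the old harvester's rate is (1/2)r, so together (1/2 + 1)r = (3/2)r = 1/9.
Thus r = 2/27 per hour.
The new harvester alone: 27/2 hours; the old harvester alone: 27 hours.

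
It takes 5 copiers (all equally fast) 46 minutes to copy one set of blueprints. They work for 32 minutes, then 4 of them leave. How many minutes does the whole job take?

102 minutes

One copier does 1/230 of the job per minute.
After 32 minutes with 5 copiers, 16/23 is done (7/23 left).
With 1 copier the rate is 1/230, so the rest takes 7/23 ÷ 1/230 = 70 minutes.
Total = 32 + 70 = 102 minutes.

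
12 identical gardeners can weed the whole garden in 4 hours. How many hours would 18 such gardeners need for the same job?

8/3 hours

Total work is 12·4 = 48 gardener-hours.
With 18 gardeners: 48/18 = 8/3 hours.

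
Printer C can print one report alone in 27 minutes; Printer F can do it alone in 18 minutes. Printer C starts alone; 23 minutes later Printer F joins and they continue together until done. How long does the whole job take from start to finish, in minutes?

In 23 minutes Printer C does 23/27 of the job, leaving 4/27.
Printer C and Printer F together work at 5/54 per minute, so finishing takes 4/27 ÷ 5/54 = 8/5 minutes.
Total time = 23 + 8/5 = 123/5 minutes.

123/5 minutes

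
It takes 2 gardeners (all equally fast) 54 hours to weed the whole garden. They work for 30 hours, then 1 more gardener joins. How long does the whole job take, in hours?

One gardener does 1/108 of the job per hour.
After 30 hours with 2 gardeners, 5/9 is done (4/9 left).
With 3 gardeners the rate is 3/108 = 1/36, so the rest takes 4/9 ÷ 1/36 = 16 hours.
Total = 30 + 16 = 46 hours.

46 hours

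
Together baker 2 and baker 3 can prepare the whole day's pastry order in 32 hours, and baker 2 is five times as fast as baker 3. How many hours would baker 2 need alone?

Let baker 3's rate be r; then baker 2's rate is 5r, so together (5 + 1)r = 6r = 1/32.
Thus r = 1/192 per hour.
Baker 3 alone: 192 hours; baker 2 alone: 192/5 hours.

192/5 hours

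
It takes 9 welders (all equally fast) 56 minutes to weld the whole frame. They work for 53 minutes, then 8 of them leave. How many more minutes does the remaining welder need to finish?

One welder does 1/504 of the job per minute.
After 53 minutes with 9 welders, 53/56 is done (3/56 left).
With 1 welder the rate is 1/504, so the rest takes 3/56 ÷ 1/504 = 27 minutes.

27 minutes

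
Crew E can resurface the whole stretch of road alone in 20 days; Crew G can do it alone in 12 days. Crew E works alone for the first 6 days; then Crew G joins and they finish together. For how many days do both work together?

In 6 days Crew E does 6/20 = 3/10 of the job, leaving 7/10.
Crew E and Crew G together work at 2/15 per day, so finishing takes 7/10 ÷ 2/15 = 21/4 days.

21/4 days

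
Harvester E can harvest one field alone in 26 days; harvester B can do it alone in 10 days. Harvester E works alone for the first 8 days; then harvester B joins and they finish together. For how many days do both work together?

In 8 days harvester E does 8/26 = 4/13 of the job, leaving 9/13.
Harvester E and harvester B together work at 9/65 per day, so finishing takes 9/13 ÷ 9/65 = 5 days.

5 days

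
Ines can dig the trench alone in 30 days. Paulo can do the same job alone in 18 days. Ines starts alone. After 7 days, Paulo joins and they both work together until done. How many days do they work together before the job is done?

69/8 days

In the first 7 days Ines alone does 7/30 of the job, leaving 23/30.
Once everyone is working, combined rate: 1/30 + 1/18 = (3 + 5)/90 = 8/90 = 4/45 per day.
Remaining 23/30 at 4/45 per day takes 69/8 days.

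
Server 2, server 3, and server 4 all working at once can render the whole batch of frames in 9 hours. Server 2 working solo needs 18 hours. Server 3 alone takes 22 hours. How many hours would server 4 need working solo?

Combined rate is 1/9 per hour.
Known contribution: 1/18 + 1/22 = (11 + 9)/198 = 20/198 = 10/99 per hour.
So server 4's rate is 1/9 − 10/99 = 1/99, meaning 99 hours alone.

99 hours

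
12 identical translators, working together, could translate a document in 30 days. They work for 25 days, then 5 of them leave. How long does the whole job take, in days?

One translator does 1/360 of the job per day.
After 25 days with 12 translators, 5/6 is done (1/6 left).
With 7 translators the rate is 7/360, so the rest takes 1/6 ÷ 7/360 = 60/7 days.
Total = 25 + 60/7 = 235/7 days.

235/7 days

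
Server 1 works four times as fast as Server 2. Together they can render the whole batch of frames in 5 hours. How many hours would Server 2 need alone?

Let Server 2's rate be r; then Server 1's rate is 4r, so together (4 + 1)r = 5r = 1/5.
Thus r = 1/25 per hour.
Server 2 alone: 25 hours; Server 1 alone: 25/4 hours.

25 hours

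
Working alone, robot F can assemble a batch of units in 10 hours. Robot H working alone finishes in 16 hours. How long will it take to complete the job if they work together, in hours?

80/13 hours

With two workers the combined time is the product over the sum: 10·16/(10+16) = 160/26 = 80/13 hours.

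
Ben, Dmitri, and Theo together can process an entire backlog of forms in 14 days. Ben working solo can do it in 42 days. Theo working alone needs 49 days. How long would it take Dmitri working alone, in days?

147/4 days

Combined rate is 1/14 per day.
Known contribution: 1/42 + 1/49 = (7 + 6)/294 = 13/294 per day.
So Dmitri's rate is 1/14 − 13/294 = 4/147, meaning 147/4 days alone.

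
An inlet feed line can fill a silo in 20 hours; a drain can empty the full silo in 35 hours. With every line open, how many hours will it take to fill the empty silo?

Net rate = 1/20 − 1/35 = (7 − 4)/140 = 3/140 per hour.
Filling time = 1 ÷ (3/140) = 140/3 hours.

140/3 hours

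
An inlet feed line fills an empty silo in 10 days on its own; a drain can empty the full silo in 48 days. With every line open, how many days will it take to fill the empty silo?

Net rate = 1/10 − 1/48 = (24 − 5)/240 = 19/240 per day.
Filling time = 1 ÷ (19/240) = 240/19 days.

240/19 days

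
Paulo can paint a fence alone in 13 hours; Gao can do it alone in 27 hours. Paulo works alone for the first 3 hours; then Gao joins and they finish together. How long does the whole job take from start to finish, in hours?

39/4 hours

In 3 hours Paulo does 3/13 of the job, leaving 10/13.
Paulo and Gao together work at 40/351 per hour, so finishing takes 10/13 ÷ 40/351 = 27/4 hours.
Total time = 3 + 27/4 = 39/4 hours.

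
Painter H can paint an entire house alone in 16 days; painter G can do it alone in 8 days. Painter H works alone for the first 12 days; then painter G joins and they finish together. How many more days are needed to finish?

In 12 days painter H does 12/16 = 3/4 of the job, leaving 1/4.
Painter H and painter G together work at 3/16 per day, so finishing takes 1/4 ÷ 3/16 = 4/3 days.

4/3 days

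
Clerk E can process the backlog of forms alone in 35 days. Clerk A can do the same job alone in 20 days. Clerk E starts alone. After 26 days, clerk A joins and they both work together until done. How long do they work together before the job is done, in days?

In the first 26 days clerk E alone does 26/35 of the job, leaving 9/35.
Once everyone is working, combined rate: 1/35 + 1/20 = (4 + 7)/140 = 11/140 per day.
Remaining 9/35 at 11/140 per day takes 36/11 days.

36/11 days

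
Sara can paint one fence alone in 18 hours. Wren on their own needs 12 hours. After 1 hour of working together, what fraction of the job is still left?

Combined rate: 1/18 + 1/12 = (2 + 3)/36 = 5/36 per hour.
In 1 hour they complete 1·5/36 = 5/36 of the job.
So 31/36 remains.

31/36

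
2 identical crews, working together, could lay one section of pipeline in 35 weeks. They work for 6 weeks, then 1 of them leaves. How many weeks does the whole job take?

64 weeks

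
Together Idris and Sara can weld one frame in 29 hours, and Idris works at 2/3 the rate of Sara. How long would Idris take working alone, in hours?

Let Sara's rate be r; then Idris's rate is (2/3)r, so together (2/3 + 1)r = (5/3)r = 1/29.
Thus r = 3/145 per hour.
Sara alone: 145/3 hours; Idris alone: 145/2 hours.

145/2 hours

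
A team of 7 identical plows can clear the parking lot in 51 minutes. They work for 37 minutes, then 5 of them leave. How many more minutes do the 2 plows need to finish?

One plow does 1/357 of the job per minute.
After 37 minutes with 7 plows, 37/51 is done (14/51 left).
With 2 plows the rate is 2/357, so the rest takes 14/51 ÷ 2/357 = 49 minutes.

49 minutes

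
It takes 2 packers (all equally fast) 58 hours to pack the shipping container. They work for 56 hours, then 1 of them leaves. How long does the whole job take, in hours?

60 hours

One packer does 1/116 of the job per hour.
After 56 hours with 2 packers, 28/29 is done (1/29 left).
With 1 packer the rate is 1/116, so the rest takes 1/29 ÷ 1/116 = 4 hours.
Total = 56 + 4 = 60 hours.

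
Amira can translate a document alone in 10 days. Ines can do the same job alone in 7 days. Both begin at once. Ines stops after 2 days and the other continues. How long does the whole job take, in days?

In the first 2 days the combined rate is 17/70, so 17/35 of the job is done, leaving 18/35.
After Ines leaves the rate is 1/10 per day; the remaining 18/35 takes 36/7 days.
Total = 2 + 36/7 = 50/7 days.

50/7 days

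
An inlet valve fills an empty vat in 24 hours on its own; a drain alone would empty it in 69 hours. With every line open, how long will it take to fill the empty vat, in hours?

184/5 hours

Net rate = 1/24 − 1/69 = (23 − 8)/552 = 15/552 = 5/184 per hour.
Filling time = 1 ÷ (5/184) = 184/5 hours.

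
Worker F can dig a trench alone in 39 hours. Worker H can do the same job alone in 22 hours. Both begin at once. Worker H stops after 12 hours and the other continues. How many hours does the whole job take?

195/11 hours

In the first 12 hours the combined rate is 61/858, so 122/143 of the job is done, leaving 21/143.
After worker H leaves the rate is 1/39 per hour; the remaining 21/143 takes 63/11 hours.
Total = 12 + 63/11 = 195/11 hours.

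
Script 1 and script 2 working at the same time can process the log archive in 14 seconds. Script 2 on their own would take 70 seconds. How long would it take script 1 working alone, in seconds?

35/2 seconds

Combined rate is 1/14 per second.
Known contribution: 1/70 per second.
So script 1's rate is 1/14 − 1/70 = 2/35, meaning 35/2 seconds alone.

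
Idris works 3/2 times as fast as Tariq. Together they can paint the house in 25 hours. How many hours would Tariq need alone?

125/2 hours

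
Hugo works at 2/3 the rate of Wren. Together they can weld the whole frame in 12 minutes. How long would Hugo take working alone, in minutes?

30 minutes

Let Wren's rate be r; then Hugo's rate is (2/3)r, so together (2/3 + 1)r = (5/3)r = 1/12.
Thus r = 1/20 per minute.
Wren alone: 20 minutes; Hugo alone: 30 minutes.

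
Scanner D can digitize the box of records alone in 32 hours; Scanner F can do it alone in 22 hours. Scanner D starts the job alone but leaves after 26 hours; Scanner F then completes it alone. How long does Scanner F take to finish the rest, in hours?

In 26 hours Scanner D does 26/32 = 13/16 of the job, leaving 3/16.
Scanner F works at 1/22 per hour, so finishing takes 3/16 ÷ 1/22 = 33/8 hours.

33/8 hours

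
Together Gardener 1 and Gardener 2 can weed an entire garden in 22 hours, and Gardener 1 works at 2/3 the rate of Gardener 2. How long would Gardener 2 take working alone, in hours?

Let Gardener 2's rate be r; then Gardener 1's rate is (2/3)r, so together (2/3 + 1)r = (5/3)r = 1/22.
Thus r = 3/110 per hour.
Gardener 2 alone: 110/3 hours; Gardener 1 alone: 55 hours.

110/3 hours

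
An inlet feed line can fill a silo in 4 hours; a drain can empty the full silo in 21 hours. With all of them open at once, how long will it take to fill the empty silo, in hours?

Net rate = 1/4 − 1/21 = (21 − 4)/84 = 17/84 per hour.
Filling time = 1 ÷ (17/84) = 84/17 hours.

84/17 hours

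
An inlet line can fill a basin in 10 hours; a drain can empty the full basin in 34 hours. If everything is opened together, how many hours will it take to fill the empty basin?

85/6 hours

Net rate = 1/10 − 1/34 = (17 − 5)/170 = 12/170 = 6/85 per hour.
Filling time = 1 ÷ (6/85) = 85/6 hours.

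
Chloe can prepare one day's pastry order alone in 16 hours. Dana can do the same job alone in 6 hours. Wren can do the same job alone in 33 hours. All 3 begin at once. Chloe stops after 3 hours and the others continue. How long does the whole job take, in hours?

In the first 3 hours the combined rate is 137/528, so 137/176 of the job is done, leaving 39/176.
After Chloe leaves the rate is 13/66 per hour; the remaining 39/176 takes 9/8 hours.
Total = 3 + 9/8 = 33/8 hours.

33/8 hours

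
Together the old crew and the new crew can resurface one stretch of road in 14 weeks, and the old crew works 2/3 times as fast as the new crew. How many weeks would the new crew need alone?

70/3 weeks

Let the new crew's rate be r; then the old crew's rate is (2/3)r, so together (2/3 + 1)r = (5/3)r = 1/14.
Thus r = 3/70 per week.
The new crew alone: 70/3 weeks; the old crew alone: 35 weeks.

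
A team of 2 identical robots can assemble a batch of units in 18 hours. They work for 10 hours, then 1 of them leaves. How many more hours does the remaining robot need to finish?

16 hours

One robot does 1/36 of the job per hour.
After 10 hours with 2 robots, 5/9 is done (4/9 left).
With 1 robot the rate is 1/36, so the rest takes 4/9 ÷ 1/36 = 16 hours.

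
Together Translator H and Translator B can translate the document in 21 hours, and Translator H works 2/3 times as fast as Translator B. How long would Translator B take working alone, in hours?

35 hours

Let Translator B's rate be r; then Translator H's rate is (2/3)r, so together (2/3 + 1)r = (5/3)r = 1/21.
Thus r = 1/35 per hour.
Translator B alone: 35 hours; Translator H alone: 105/2 hours.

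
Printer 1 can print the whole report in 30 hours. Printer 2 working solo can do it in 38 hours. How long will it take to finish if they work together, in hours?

285/17 hours

Combined rate: 1/30 + 1/38 = (19 + 15)/570 = 34/570 = 17/285 per hour.
Time = 1 ÷ (17/285) = 285/17 hours.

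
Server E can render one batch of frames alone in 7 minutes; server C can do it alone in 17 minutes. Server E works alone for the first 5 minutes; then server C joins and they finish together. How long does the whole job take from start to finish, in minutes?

77/12 minutes

In 5 minutes server E does 5/7 of the job, leaving 2/7.
Server E and server C together work at 24/119 per minute, so finishing takes 2/7 ÷ 24/119 = 17/12 minutes.
Total time = 5 + 17/12 = 77/12 minutes.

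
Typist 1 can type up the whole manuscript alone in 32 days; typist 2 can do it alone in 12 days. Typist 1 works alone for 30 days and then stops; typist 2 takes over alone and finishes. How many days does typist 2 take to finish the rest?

3/4 days

In 30 days typist 1 does 30/32 = 15/16 of the job, leaving 1/16.
Typist 2 works at 1/12 per day, so finishing takes 1/16 ÷ 1/12 = 3/4 days.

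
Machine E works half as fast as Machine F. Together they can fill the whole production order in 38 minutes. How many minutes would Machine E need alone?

114 minutes

Let Machine F's rate be r; then Machine E's rate is (1/2)r, so together (1/2 + 1)r = (3/2)r = 1/38.
Thus r = 1/57 per minute.
Machine F alone: 57 minutes; Machine E alone: 114 minutes.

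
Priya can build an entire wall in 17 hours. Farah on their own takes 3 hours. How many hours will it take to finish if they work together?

51/20 hours

Combined rate: 1/17 + 1/3 = (3 + 17)/51 = 20/51 per hour.
Time = 1 ÷ (20/51) = 51/20 hours.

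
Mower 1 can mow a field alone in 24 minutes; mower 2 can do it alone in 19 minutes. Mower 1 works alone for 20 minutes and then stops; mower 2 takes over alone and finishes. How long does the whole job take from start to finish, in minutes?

In 20 minutes mower 1 does 20/24 = 5/6 of the job, leaving 1/6.
Mower 2 works at 1/19 per minute, so finishing takes 1/6 ÷ 1/19 = 19/6 minutes.
Total time = 20 + 19/6 = 139/6 minutes.

139/6 minutes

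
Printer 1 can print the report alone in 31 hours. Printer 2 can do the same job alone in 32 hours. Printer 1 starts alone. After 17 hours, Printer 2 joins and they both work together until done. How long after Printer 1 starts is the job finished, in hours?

217/9 hours

In the first 17 hours Printer 1 alone does 17/31 of the job, leaving 14/31.
Once everyone is working, combined rate: 1/31 + 1/32 = (32 + 31)/992 = 63/992 per hour.
Remaining 14/31 at 63/992 per hour takes 64/9 hours.
Total from the start = 17 + 64/9 = 217/9 hours.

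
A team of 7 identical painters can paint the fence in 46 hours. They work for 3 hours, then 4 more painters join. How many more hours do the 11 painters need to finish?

301/11 hours

One painter does 1/322 of the job per hour.
After 3 hours with 7 painters, 3/46 is done (43/46 left).
With 11 painters the rate is 11/322, so the rest takes 43/46 ÷ 11/322 = 301/11 hours.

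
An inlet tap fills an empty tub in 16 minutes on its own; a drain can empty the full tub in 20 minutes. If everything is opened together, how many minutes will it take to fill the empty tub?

80 minutes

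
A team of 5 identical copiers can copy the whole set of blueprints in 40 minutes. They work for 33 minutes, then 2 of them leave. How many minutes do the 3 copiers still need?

One copier does 1/200 of the job per minute.
After 33 minutes with 5 copiers, 33/40 is done (7/40 left).
With 3 copiers the rate is 3/200, so the rest takes 7/40 ÷ 3/200 = 35/3 minutes.

35/3 minutes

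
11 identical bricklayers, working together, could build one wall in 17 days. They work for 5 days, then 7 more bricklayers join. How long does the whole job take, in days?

37/3 days

One bricklayer does 1/187 of the job per day.
After 5 days with 11 bricklayers, 5/17 is done (12/17 left).
With 18 bricklayers the rate is 18/187, so the rest takes 12/17 ÷ 18/187 = 22/3 days.
Total = 5 + 22/3 = 37/3 days.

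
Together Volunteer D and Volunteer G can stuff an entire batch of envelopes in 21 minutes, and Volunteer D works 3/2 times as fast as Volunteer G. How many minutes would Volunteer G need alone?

105/2 minutes

Let Volunteer G's rate be r; then Volunteer D's rate is (3/2)r, so together (3/2 + 1)r = (5/2)r = 1/21.
Thus r = 2/105 per minute.
Volunteer G alone: 105/2 minutes; Volunteer D alone: 35 minutes.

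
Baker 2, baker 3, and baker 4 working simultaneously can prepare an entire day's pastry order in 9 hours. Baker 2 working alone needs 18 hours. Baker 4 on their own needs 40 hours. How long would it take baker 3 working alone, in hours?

360/11 hours

Combined rate is 1/9 per hour.
Known contribution: 1/18 + 1/40 = (20 + 9)/360 = 29/360 per hour.
So baker 3's rate is 1/9 − 29/360 = 11/360, meaning 360/11 hours alone.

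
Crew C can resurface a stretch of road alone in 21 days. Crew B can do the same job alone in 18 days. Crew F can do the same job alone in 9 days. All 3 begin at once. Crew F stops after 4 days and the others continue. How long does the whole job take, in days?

In the first 4 days the combined rate is 3/14, so 6/7 of the job is done, leaving 1/7.
After Crew F leaves the rate is 13/126 per day; the remaining 1/7 takes 18/13 days.
Total = 4 + 18/13 = 70/13 days.

70/13 days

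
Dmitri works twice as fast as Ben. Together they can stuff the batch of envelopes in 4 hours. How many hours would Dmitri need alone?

Let Ben's rate be r; then Dmitri's rate is 2r, so together (2 + 1)r = 3r = 1/4.
Thus r = 1/12 per hour.
Ben alone: 12 hours; Dmitri alone: 6 hours.

6 hours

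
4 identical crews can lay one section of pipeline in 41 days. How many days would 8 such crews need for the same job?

Total work is 4·41 = 164 crew-days.
With 8 crews: 164/8 = 41/2 days.

41/2 days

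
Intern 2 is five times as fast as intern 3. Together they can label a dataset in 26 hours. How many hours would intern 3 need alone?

156 hours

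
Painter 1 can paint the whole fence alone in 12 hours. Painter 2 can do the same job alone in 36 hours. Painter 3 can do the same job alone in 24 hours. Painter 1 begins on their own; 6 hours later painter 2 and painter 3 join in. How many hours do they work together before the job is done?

In the first 6 hours painter 1 alone does 6/12 = 1/2 of the job, leaving 1/2.
Once everyone is working, combined rate: 1/12 + 1/36 + 1/24 = (6 + 2 + 3)/72 = 11/72 per hour.
Remaining 1/2 at 11/72 per hour takes 36/11 hours.

36/11 hours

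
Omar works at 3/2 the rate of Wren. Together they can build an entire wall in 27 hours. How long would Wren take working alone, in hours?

Let Wren's rate be r; then Omar's rate is (3/2)r, so together (3/2 + 1)r = (5/2)r = 1/27.
Thus r = 2/135 per hour.
Wren alone: 135/2 hours; Omar alone: 45 hours.

135/2 hours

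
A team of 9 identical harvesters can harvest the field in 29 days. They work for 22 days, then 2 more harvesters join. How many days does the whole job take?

One harvester does 1/261 of the job per day.
After 22 days with 9 harvesters, 22/29 is done (7/29 left).
With 11 harvesters the rate is 11/261, so the rest takes 7/29 ÷ 11/261 = 63/11 days.
Total = 22 + 63/11 = 305/11 days.

305/11 days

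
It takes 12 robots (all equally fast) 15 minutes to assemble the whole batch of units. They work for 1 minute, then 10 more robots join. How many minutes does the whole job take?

95/11 minutes

One robot does 1/180 of the job per minute.
After 1 minute with 12 robots, 1/15 is done (14/15 left).
With 22 robots the rate is 22/180 = 11/90, so the rest takes 14/15 ÷ 11/90 = 84/11 minutes.
Total = 1 + 84/11 = 95/11 minutes.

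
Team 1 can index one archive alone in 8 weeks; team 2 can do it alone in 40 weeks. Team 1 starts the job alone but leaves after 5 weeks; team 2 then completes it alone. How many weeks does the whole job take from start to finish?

20 weeks

In 5 weeks team 1 does 5/8 of the job, leaving 3/8.
Team 2 works at 1/40 per week, so finishing takes 3/8 ÷ 1/40 = 15 weeks.
Total time = 5 + 15 = 20 weeks.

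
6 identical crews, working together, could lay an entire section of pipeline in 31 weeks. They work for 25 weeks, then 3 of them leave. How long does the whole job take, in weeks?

One crew does 1/186 of the job per week.
After 25 weeks with 6 crews, 25/31 is done (6/31 left).
With 3 crews the rate is 3/186 = 1/62, so the rest takes 6/31 ÷ 1/62 = 12 weeks.
Total = 25 + 12 = 37 weeks.

37 weeks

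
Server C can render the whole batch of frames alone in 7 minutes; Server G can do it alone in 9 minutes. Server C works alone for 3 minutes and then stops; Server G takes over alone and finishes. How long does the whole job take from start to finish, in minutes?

57/7 minutes

In 3 minutes Server C does 3/7 of the job, leaving 4/7.
Server G works at 1/9 per minute, so finishing takes 4/7 ÷ 1/9 = 36/7 minutes.
Total time = 3 + 36/7 = 57/7 minutes.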